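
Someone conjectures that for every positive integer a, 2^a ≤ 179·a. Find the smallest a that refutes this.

a = 11

Check each positive integer a in order until 2^a > 179·a.
The first 10 eligible values, up to a = 10, all satisfy the conclusion.
a = 11: 2^a = 2048 and 179·a = 1969, so 2048 > 1969.
So a = 11 is the smallest counterexample.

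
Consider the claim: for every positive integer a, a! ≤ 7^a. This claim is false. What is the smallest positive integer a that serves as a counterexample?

We need the least positive integer a for which a! > 7^a.
For a = 1, 2, 3, 4, …, 14, 15, 16 the conclusion holds.
a = 17: a! = 355687428096000 and 7^a = 232630513987207, so 355687428096000 > 232630513987207.

a = 17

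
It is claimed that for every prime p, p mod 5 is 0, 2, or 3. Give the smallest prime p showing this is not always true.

p = 11

For p = 2, 3, 5, 7 the conclusion holds.
p = 11: 11 mod 5 = 1 — not in {0, 2, 3}.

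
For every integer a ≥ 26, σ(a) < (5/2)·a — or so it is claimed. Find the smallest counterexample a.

a = 36

A counterexample is any integer a ≥ 26 such that the claim fails; we check each in order.
For a = 26, 27, 28, 29, 30, 31, 32, 33, 34, 35 the conclusion holds.
a = 36: σ(36) = 91; 91 ≥ 90.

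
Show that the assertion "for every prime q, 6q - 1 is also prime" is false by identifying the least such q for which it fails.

q = 11

We need the least prime q for which 6q - 1 is not prime.
The first 4 eligible values, up to q = 7, all satisfy the conclusion.
q = 11: 6q - 1 = 65 = 5 × 13, not prime.
So q = 11 is the smallest counterexample.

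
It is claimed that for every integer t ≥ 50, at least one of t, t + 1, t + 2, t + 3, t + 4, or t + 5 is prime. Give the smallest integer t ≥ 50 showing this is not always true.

t = 90

A counterexample is any integer t ≥ 50 such that t, t + 1, t + 2, t + 3, t + 4, t + 5 are all composite; we check each in order.
For t = 50, 51, 52, 53, …, 87, 88, 89 the conclusion holds.
t = 90: 90 = 2 × 45; 91 = 7 × 13; 92 = 2 × 46; 93 = 3 × 31; 94 = 2 × 47; 95 = 5 × 19 — all composite.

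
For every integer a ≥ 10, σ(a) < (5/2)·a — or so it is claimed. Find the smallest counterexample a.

a = 24

The first 14 eligible values, up to a = 23, all satisfy the conclusion.
a = 24: σ(24) = 60; 60 ≥ 60.
Hence a = 24 is a counterexample.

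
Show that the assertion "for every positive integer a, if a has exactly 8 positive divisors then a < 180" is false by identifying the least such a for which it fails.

a = 182

For a = 24, 30, 40, 42, …, 165, 170, 174 the conclusion holds.
a = 182: τ(182) = 8; 182 ≥ 180.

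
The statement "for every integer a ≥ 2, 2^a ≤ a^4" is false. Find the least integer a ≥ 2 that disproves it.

a = 17

Check each integer a ≥ 2 in order until 2^a > a^4.
For a = 2, 3, 4, 5, …, 14, 15, 16 the conclusion holds.
a = 17: 2^a = 131072 and a^4 = 83521, so 131072 > 83521.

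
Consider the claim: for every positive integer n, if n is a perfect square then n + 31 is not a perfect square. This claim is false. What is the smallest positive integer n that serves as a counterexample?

n = 225

The first 14 eligible values, up to n = 196, all satisfy the conclusion.
n = 225: 225 = 15² and 225 + 31 = 256 = 16².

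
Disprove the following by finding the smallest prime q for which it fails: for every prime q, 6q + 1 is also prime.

Check each prime q in order until 6q + 1 is not prime.
The first 7 eligible values, up to q = 17, all satisfy the conclusion.
q = 19: 6q + 1 = 115 = 5 × 23, not prime.

q = 19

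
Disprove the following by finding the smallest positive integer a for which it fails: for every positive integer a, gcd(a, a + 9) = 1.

For a = 1, 2 the conclusion holds.
a = 3: gcd(3, 12) = 3.
Thus a = 3 disproves the claim, and no smaller a works.

a = 3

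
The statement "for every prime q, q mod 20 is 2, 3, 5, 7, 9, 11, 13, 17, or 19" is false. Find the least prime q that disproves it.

q = 41

We need the least prime q for which the claim fails.
For q = 2, 3, 5, 7, …, 29, 31, 37 the conclusion holds.
q = 41: 41 mod 20 = 1 — not in {2, 3, 5, 7, 9, 11, 13, 17, 19}.
Thus q = 41 disproves the claim, and no smaller q works.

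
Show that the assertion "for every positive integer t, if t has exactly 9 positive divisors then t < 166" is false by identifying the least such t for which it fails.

t = 196

A counterexample is any positive integer t such that t has exactly 9 positive divisors but the claim fails; we check each in order.
For t = 36, 100 the conclusion holds.
t = 196: τ(196) = 9; 196 ≥ 166.
Thus t = 196 disproves the claim, and no smaller t works.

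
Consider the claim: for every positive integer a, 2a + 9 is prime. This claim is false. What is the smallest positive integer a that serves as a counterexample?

a = 3

For a = 1, 2 the conclusion holds.
a = 3: 2a + 9 = 15 = 3 × 5, composite.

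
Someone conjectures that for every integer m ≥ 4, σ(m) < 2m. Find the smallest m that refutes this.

m = 6

Check each integer m ≥ 4 in order until the claim fails.
m = 4: σ(4) = 7; 7 < 8.
m = 5: σ(5) = 6; 6 < 10.
m = 6: σ(6) = 12; 12 ≥ 12.
Hence m = 6 is a counterexample.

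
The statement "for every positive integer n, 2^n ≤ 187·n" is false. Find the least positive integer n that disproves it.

We need the least positive integer n for which 2^n > 187·n.
The first 11 eligible values, up to n = 11, all satisfy the conclusion.
n = 12: 2^n = 4096 and 187·n = 2244, so 4096 > 2244.

n = 12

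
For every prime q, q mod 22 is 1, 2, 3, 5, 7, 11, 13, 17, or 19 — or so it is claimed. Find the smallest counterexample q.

q = 31

For q = 2, 3, 5, 7, 11, 13, 17, 19, 23, 29 the conclusion holds.
q = 31: 31 mod 22 = 9 — not in {1, 2, 3, 5, 7, 11, 13, 17, 19}.
Hence q = 31 is a counterexample.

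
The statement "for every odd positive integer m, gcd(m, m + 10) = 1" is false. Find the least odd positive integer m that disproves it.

m = 5

A counterexample is any odd positive integer m such that gcd(m, m + 10) > 1; we check each in order.
m = 1: gcd(1, 11) = 1.
m = 3: gcd(3, 13) = 1.
m = 5: gcd(5, 15) = 5.
Hence m = 5 is a counterexample.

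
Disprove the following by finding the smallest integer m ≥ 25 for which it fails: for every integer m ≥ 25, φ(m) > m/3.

m = 30

The first 5 eligible values, up to m = 29, all satisfy the conclusion.
m = 30: φ(30) = 8 and 30/3 = 10, so φ(30) ≤ 30/3.
Thus m = 30 disproves the claim, and no smaller m works.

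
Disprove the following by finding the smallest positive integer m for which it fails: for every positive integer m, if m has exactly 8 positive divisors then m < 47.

m = 24: τ(24) = 8; 24 < 47.
m = 30: τ(30) = 8; 30 < 47.
m = 40: τ(40) = 8; 40 < 47.
m = 42: τ(42) = 8; 42 < 47.
m = 54: τ(54) = 8; 54 ≥ 47.

m = 54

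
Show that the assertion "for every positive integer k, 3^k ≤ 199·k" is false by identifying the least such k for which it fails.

Check each positive integer k in order until 3^k > 199·k.
The first 6 eligible values, up to k = 6, all satisfy the conclusion.
k = 7: 3^k = 2187 and 199·k = 1393, so 2187 > 1393.
Thus k = 7 disproves the claim, and no smaller k works.

k = 7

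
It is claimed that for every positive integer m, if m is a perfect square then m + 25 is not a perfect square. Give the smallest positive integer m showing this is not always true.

m = 144

Check each positive integer m in order until m is a perfect square but m + 25 is a perfect square.
For m = 1, 4, 9, 16, …, 81, 100, 121 the conclusion holds.
m = 144: 144 = 12² and 144 + 25 = 169 = 13².
Thus m = 144 disproves the claim, and no smaller m works.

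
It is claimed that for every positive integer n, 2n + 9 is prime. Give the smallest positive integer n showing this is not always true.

n = 3

n = 1: 2n + 9 = 11, prime.
n = 2: 2n + 9 = 13, prime.
n = 3: 2n + 9 = 15 = 3 × 5, composite.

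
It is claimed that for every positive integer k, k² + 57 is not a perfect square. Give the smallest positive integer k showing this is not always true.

The first 7 eligible values, up to k = 7, all satisfy the conclusion.
k = 8: 8² + 57 = 121 = 11², a perfect square.
Thus k = 8 disproves the claim, and no smaller k works.

k = 8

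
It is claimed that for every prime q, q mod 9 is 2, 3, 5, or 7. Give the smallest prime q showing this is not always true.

q = 13

A counterexample is any prime q such that the claim fails; we check each in order.
q = 2: 2 mod 9 = 2.
q = 3: 3 mod 9 = 3.
q = 5: 5 mod 9 = 5.
q = 7: 7 mod 9 = 7.
q = 11: 11 mod 9 = 2.
q = 13: 13 mod 9 = 4 — not in {2, 3, 5, 7}.
So q = 13 is the smallest counterexample.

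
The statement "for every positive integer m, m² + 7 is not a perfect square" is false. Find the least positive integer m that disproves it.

m = 1: 1² + 7 = 8, not a perfect square.
m = 2: 2² + 7 = 11, not a perfect square.
m = 3: 3² + 7 = 16 = 4², a perfect square.
So m = 3 is the smallest counterexample.

m = 3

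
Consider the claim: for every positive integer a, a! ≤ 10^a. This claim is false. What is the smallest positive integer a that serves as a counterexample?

a = 25

A counterexample is any positive integer a such that a! > 10^a; we check each in order.
For a = 1, 2, 3, 4, …, 22, 23, 24 the conclusion holds.
a = 25: a! = 15511210043330985984000000 and 10^a = 10000000000000000000000000, so 15511210043330985984000000 > 10000000000000000000000000.
So a = 25 is the smallest counterexample.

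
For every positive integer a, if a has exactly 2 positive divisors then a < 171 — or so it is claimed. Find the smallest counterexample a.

We need the least positive integer a for which a has exactly 2 positive divisors but the claim fails.
The first 39 eligible values, up to a = 167, all satisfy the conclusion.
a = 173: τ(173) = 2; 173 ≥ 171.

a = 173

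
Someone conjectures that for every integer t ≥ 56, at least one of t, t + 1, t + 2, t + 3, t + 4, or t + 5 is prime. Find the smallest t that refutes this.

A counterexample is any integer t ≥ 56 such that t, t + 1, t + 2, t + 3, t + 4, t + 5 are all composite; we check each in order.
For t = 56, 57, 58, 59, …, 87, 88, 89 the conclusion holds.
t = 90: 90 = 2 × 45; 91 = 7 × 13; 92 = 2 × 46; 93 = 3 × 31; 94 = 2 × 47; 95 = 5 × 19 — all composite.
So t = 90 is the smallest counterexample.

t = 90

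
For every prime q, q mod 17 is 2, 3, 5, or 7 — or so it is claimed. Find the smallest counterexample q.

q = 11

A counterexample is any prime q such that the claim fails; we check each in order.
For q = 2, 3, 5, 7 the conclusion holds.
q = 11: 11 mod 17 = 11 — not in {2, 3, 5, 7}.
Thus q = 11 disproves the claim, and no smaller q works.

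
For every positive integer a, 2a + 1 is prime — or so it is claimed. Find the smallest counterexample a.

A counterexample is any positive integer a such that 2a + 1 is not prime; we check each in order.
For a = 1, 2, 3 the conclusion holds.
a = 4: 2a + 1 = 9 = 3 × 3, composite.
Hence a = 4 is a counterexample.

a = 4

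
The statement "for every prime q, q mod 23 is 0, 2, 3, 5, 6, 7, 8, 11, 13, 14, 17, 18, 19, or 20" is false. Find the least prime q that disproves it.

q = 47

We need the least prime q for which the claim fails.
For q = 2, 3, 5, 7, …, 37, 41, 43 the conclusion holds.
q = 47: 47 mod 23 = 1 — not in {0, 2, 3, 5, 6, 7, 8, 11, 13, 14, 17, 18, 19, 20}.
Thus q = 47 disproves the claim, and no smaller q works.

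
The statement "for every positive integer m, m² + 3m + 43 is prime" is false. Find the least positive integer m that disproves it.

Check each positive integer m in order until m² + 3m + 43 is not prime.
For m = 1, 2, 3, 4, …, 36, 37, 38 the conclusion holds.
m = 39: m² + 3m + 43 = 1681 = 41 × 41, composite.

m = 39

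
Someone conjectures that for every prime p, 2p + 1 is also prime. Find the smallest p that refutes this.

Check each prime p in order until 2p + 1 is not prime.
For p = 2, 3, 5 the conclusion holds.
p = 7: 2p + 1 = 15 = 3 × 5, not prime.

p = 7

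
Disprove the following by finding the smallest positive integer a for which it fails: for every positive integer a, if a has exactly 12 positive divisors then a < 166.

a = 198

A counterexample is any positive integer a such that a has exactly 12 positive divisors but the claim fails; we check each in order.
For a = 60, 72, 84, 90, …, 150, 156, 160 the conclusion holds.
a = 198: τ(198) = 12; 198 ≥ 166.
Hence a = 198 is a counterexample.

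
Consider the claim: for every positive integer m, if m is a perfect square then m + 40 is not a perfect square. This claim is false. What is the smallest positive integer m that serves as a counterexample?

m = 9

We need the least positive integer m for which m is a perfect square but m + 40 is a perfect square.
m = 1: 1 + 40 = 41, not a perfect square.
m = 4: 4 + 40 = 44, not a perfect square.
m = 9: 9 = 3² and 9 + 40 = 49 = 7².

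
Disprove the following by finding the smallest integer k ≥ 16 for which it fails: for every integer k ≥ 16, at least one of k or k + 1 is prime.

k = 20

A counterexample is any integer k ≥ 16 such that k, k + 1 are both composite; we check each in order.
k = 16: 17 is prime.
k = 17: 17 is prime.
k = 18: 19 is prime.
k = 19: 19 is prime.
k = 20: 20 = 2 × 10; 21 = 3 × 7 — both composite.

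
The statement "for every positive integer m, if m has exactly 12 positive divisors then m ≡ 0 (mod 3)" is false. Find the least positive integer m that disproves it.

m = 60: τ(60) = 12; 60 ≡ 0 (mod 3).
m = 72: τ(72) = 12; 72 ≡ 0 (mod 3).
m = 84: τ(84) = 12; 84 ≡ 0 (mod 3).
m = 90: τ(90) = 12; 90 ≡ 0 (mod 3).
m = 96: τ(96) = 12; 96 ≡ 0 (mod 3).
m = 108: τ(108) = 12; 108 ≡ 0 (mod 3).
m = 126: τ(126) = 12; 126 ≡ 0 (mod 3).
m = 132: τ(132) = 12; 132 ≡ 0 (mod 3).
m = 140: τ(140) = 12; 140 ≡ 2 (mod 3).

m = 140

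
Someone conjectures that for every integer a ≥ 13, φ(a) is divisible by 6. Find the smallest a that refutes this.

a = 15

For a = 13, 14 the conclusion holds.
a = 15: φ(15) = 8; 8 mod 6 = 2.
Thus a = 15 disproves the claim, and no smaller a works.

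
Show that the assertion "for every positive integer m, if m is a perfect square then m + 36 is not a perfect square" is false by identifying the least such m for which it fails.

A counterexample is any positive integer m such that m is a perfect square but m + 36 is a perfect square; we check each in order.
The first 7 eligible values, up to m = 49, all satisfy the conclusion.
m = 64: 64 = 8² and 64 + 36 = 100 = 10².
So m = 64 is the smallest counterexample.

m = 64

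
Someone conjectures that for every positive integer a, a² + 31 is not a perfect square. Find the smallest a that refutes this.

A counterexample is any positive integer a such that a² + 31 is a perfect square; we check each in order.
The first 14 eligible values, up to a = 14, all satisfy the conclusion.
a = 15: 15² + 31 = 256 = 16², a perfect square.
Thus a = 15 disproves the claim, and no smaller a works.

a = 15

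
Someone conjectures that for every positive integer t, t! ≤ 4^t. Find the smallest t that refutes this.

A counterexample is any positive integer t such that t! > 4^t; we check each in order.
For t = 1, 2, 3, 4, 5, 6, 7, 8 the conclusion holds.
t = 9: t! = 362880 and 4^t = 262144, so 362880 > 262144.
Thus t = 9 disproves the claim, and no smaller t works.

t = 9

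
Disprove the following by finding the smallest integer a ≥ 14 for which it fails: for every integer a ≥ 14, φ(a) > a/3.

a = 18

We need the least integer a ≥ 14 for which the claim fails.
a = 14: φ(14) = 6 and 14/3 = 14/3, so φ(14) > 14/3.
a = 15: φ(15) = 8 and 15/3 = 5, so φ(15) > 15/3.
a = 16: φ(16) = 8 and 16/3 = 16/3, so φ(16) > 16/3.
a = 17: φ(17) = 16 and 17/3 = 17/3, so φ(17) > 17/3.
a = 18: φ(18) = 6 and 18/3 = 6, so φ(18) ≤ 18/3.
So a = 18 is the smallest counterexample.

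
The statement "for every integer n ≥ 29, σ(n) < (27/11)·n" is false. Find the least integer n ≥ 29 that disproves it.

n = 36

We need the least integer n ≥ 29 for which the claim fails.
For n = 29, 30, 31, 32, 33, 34, 35 the conclusion holds.
n = 36: σ(36) = 91; 91 ≥ 972/11.
Thus n = 36 disproves the claim, and no smaller n works.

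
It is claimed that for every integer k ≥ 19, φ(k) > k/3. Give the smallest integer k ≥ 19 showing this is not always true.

We need the least integer k ≥ 19 for which the claim fails.
k = 19: φ(19) = 18 and 19/3 = 19/3, so φ(19) > 19/3.
k = 20: φ(20) = 8 and 20/3 = 20/3, so φ(20) > 20/3.
k = 21: φ(21) = 12 and 21/3 = 7, so φ(21) > 21/3.
k = 22: φ(22) = 10 and 22/3 = 22/3, so φ(22) > 22/3.
k = 23: φ(23) = 22 and 23/3 = 23/3, so φ(23) > 23/3.
k = 24: φ(24) = 8 and 24/3 = 8, so φ(24) ≤ 24/3.

k = 24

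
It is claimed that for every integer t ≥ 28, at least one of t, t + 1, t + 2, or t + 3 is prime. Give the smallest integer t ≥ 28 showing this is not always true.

t = 28: 29 is prime.
t = 29: 29 is prime.
t = 30: 31 is prime.
t = 31: 31 is prime.
t = 32: 32 = 2 × 16; 33 = 3 × 11; 34 = 2 × 17; 35 = 5 × 7 — all composite.
So t = 32 is the smallest counterexample.

t = 32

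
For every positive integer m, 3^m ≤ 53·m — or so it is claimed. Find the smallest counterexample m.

For m = 1, 2, 3, 4, 5 the conclusion holds.
m = 6: 3^m = 729 and 53·m = 318, so 729 > 318.

m = 6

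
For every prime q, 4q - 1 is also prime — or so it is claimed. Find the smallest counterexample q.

q = 7

A counterexample is any prime q such that 4q - 1 is not prime; we check each in order.
For q = 2, 3, 5 the conclusion holds.
q = 7: 4q - 1 = 27 = 3 × 9, not prime.
So q = 7 is the smallest counterexample.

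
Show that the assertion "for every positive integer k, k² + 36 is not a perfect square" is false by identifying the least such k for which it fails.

A counterexample is any positive integer k such that k² + 36 is a perfect square; we check each in order.
k = 1: 1² + 36 = 37, not a perfect square.
k = 2: 2² + 36 = 40, not a perfect square.
k = 3: 3² + 36 = 45, not a perfect square.
k = 4: 4² + 36 = 52, not a perfect square.
k = 5: 5² + 36 = 61, not a perfect square.
k = 6: 6² + 36 = 72, not a perfect square.
k = 7: 7² + 36 = 85, not a perfect square.
k = 8: 8² + 36 = 100 = 10², a perfect square.
Hence k = 8 is a counterexample.

k = 8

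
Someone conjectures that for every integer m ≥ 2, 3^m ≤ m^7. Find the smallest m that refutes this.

Check each integer m ≥ 2 in order until 3^m > m^7.
The first 17 eligible values, up to m = 18, all satisfy the conclusion.
m = 19: 3^m = 1162261467 and m^7 = 893871739, so 1162261467 > 893871739.

m = 19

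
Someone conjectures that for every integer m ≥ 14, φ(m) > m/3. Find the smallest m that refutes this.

m = 18

Check each integer m ≥ 14 in order until the claim fails.
The first 4 eligible values, up to m = 17, all satisfy the conclusion.
m = 18: φ(18) = 6 and 18/3 = 6, so φ(18) ≤ 18/3.
Hence m = 18 is a counterexample.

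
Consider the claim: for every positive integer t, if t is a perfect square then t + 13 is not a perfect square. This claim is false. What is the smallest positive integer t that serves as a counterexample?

t = 36

A counterexample is any positive integer t such that t is a perfect square but t + 13 is a perfect square; we check each in order.
The first 5 eligible values, up to t = 25, all satisfy the conclusion.
t = 36: 36 = 6² and 36 + 13 = 49 = 7².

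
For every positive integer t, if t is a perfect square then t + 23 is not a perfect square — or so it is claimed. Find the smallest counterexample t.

t = 121

A counterexample is any positive integer t such that t is a perfect square but t + 23 is a perfect square; we check each in order.
The first 10 eligible values, up to t = 100, all satisfy the conclusion.
t = 121: 121 = 11² and 121 + 23 = 144 = 12².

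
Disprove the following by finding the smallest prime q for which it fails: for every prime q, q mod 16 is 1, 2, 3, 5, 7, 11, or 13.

For q = 2, 3, 5, 7, 11, 13, 17, 19, 23, 29 the conclusion holds.
q = 31: 31 mod 16 = 15 — not in {1, 2, 3, 5, 7, 11, 13}.

q = 31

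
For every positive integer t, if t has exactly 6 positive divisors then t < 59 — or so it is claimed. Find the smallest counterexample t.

t = 63

We need the least positive integer t for which t has exactly 6 positive divisors but the claim fails.
For t = 12, 18, 20, 28, 32, 44, 45, 50, 52 the conclusion holds.
t = 63: τ(63) = 6; 63 ≥ 59.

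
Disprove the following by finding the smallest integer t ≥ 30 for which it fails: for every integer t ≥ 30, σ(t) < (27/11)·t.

We need the least integer t ≥ 30 for which the claim fails.
The first 6 eligible values, up to t = 35, all satisfy the conclusion.
t = 36: σ(36) = 91; 91 ≥ 972/11.
Thus t = 36 disproves the claim, and no smaller t works.

t = 36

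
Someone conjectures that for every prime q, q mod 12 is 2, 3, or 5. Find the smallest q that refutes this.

q = 7

A counterexample is any prime q such that the claim fails; we check each in order.
For q = 2, 3, 5 the conclusion holds.
q = 7: 7 mod 12 = 7 — not in {2, 3, 5}.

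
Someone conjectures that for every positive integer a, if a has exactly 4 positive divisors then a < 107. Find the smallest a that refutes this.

We need the least positive integer a for which a has exactly 4 positive divisors but the claim fails.
The first 33 eligible values, up to a = 106, all satisfy the conclusion.
a = 111: τ(111) = 4; 111 ≥ 107.

a = 111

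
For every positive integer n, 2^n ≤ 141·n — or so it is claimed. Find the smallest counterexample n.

A counterexample is any positive integer n such that 2^n > 141·n; we check each in order.
The first 10 eligible values, up to n = 10, all satisfy the conclusion.
n = 11: 2^n = 2048 and 141·n = 1551, so 2048 > 1551.

n = 11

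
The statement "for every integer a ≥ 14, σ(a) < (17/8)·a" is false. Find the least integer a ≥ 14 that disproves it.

a = 18

We need the least integer a ≥ 14 for which the claim fails.
a = 14: σ(14) = 24; 24 < 119/4.
a = 15: σ(15) = 24; 24 < 255/8.
a = 16: σ(16) = 31; 31 < 34.
a = 17: σ(17) = 18; 18 < 289/8.
a = 18: σ(18) = 39; 39 ≥ 153/4.
Thus a = 18 disproves the claim, and no smaller a works.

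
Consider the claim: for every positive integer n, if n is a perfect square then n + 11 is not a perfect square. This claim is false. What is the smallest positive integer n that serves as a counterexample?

For n = 1, 4, 9, 16 the conclusion holds.
n = 25: 25 = 5² and 25 + 11 = 36 = 6².
Hence n = 25 is a counterexample.

n = 25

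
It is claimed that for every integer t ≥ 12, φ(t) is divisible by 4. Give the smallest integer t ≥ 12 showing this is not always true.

Check each integer t ≥ 12 in order until φ(t) is not divisible by 4.
For t = 12, 13 the conclusion holds.
t = 14: φ(14) = 6; 6 mod 4 = 2.

t = 14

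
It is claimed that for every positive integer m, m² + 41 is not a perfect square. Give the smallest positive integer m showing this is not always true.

m = 20

Check each positive integer m in order until m² + 41 is a perfect square.
For m = 1, 2, 3, 4, …, 17, 18, 19 the conclusion holds.
m = 20: 20² + 41 = 441 = 21², a perfect square.
So m = 20 is the smallest counterexample.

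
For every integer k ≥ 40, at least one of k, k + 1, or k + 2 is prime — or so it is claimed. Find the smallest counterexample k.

k = 44

A counterexample is any integer k ≥ 40 such that k, k + 1, k + 2 are all composite; we check each in order.
For k = 40, 41, 42, 43 the conclusion holds.
k = 44: 44 = 2 × 22; 45 = 3 × 15; 46 = 2 × 23 — all composite.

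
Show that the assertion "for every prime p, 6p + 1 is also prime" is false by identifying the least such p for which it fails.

p = 2: 6p + 1 = 13, prime.
p = 3: 6p + 1 = 19, prime.
p = 5: 6p + 1 = 31, prime.
p = 7: 6p + 1 = 43, prime.
p = 11: 6p + 1 = 67, prime.
p = 13: 6p + 1 = 79, prime.
p = 17: 6p + 1 = 103, prime.
p = 19: 6p + 1 = 115 = 5 × 23, not prime.
Thus p = 19 disproves the claim, and no smaller p works.

p = 19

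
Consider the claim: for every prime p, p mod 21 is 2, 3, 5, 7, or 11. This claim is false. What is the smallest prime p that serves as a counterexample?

p = 13

A counterexample is any prime p such that the claim fails; we check each in order.
p = 2: 2 mod 21 = 2.
p = 3: 3 mod 21 = 3.
p = 5: 5 mod 21 = 5.
p = 7: 7 mod 21 = 7.
p = 11: 11 mod 21 = 11.
p = 13: 13 mod 21 = 13 — not in {2, 3, 5, 7, 11}.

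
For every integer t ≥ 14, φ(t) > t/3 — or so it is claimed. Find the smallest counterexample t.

A counterexample is any integer t ≥ 14 such that the claim fails; we check each in order.
The first 4 eligible values, up to t = 17, all satisfy the conclusion.
t = 18: φ(18) = 6 and 18/3 = 6, so φ(18) ≤ 18/3.

t = 18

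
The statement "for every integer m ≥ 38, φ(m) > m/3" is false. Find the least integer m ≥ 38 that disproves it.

The first 4 eligible values, up to m = 41, all satisfy the conclusion.
m = 42: φ(42) = 12 and 42/3 = 14, so φ(42) ≤ 42/3.
Thus m = 42 disproves the claim, and no smaller m works.

m = 42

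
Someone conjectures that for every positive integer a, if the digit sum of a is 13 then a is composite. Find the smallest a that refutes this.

We need the least positive integer a for which the digit sum of a is 13 but a is prime.
a = 49: digit sum 13; 49 is composite.
a = 58: digit sum 13; 58 is composite.
a = 67: digit sum 13; 67 is prime, not composite.
Hence a = 67 is a counterexample.

a = 67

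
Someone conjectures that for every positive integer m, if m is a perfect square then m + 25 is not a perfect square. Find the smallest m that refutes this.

m = 144

Check each positive integer m in order until m is a perfect square but m + 25 is a perfect square.
For m = 1, 4, 9, 16, …, 81, 100, 121 the conclusion holds.
m = 144: 144 = 12² and 144 + 25 = 169 = 13².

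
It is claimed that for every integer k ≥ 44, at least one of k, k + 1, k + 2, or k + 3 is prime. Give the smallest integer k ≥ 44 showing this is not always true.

k = 48

Check each integer k ≥ 44 in order until k, k + 1, k + 2, k + 3 are all composite.
k = 44: 47 is prime.
k = 45: 47 is prime.
k = 46: 47 is prime.
k = 47: 47 is prime.
k = 48: 48 = 2 × 24; 49 = 7 × 7; 50 = 2 × 25; 51 = 3 × 17 — all composite.
So k = 48 is the smallest counterexample.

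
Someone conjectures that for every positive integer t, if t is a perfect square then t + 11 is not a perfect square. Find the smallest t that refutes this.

We need the least positive integer t for which t is a perfect square but t + 11 is a perfect square.
For t = 1, 4, 9, 16 the conclusion holds.
t = 25: 25 = 5² and 25 + 11 = 36 = 6².

t = 25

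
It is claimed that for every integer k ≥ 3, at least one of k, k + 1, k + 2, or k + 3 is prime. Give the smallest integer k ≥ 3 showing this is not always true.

We need the least integer k ≥ 3 for which k, k + 1, k + 2, k + 3 are all composite.
For k = 3, 4, 5, 6, …, 21, 22, 23 the conclusion holds.
k = 24: 24 = 2 × 12; 25 = 5 × 5; 26 = 2 × 13; 27 = 3 × 9 — all composite.

k = 24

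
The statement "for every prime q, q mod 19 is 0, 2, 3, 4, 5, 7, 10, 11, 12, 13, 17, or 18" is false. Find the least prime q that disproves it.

q = 47

We need the least prime q for which the claim fails.
For q = 2, 3, 5, 7, …, 37, 41, 43 the conclusion holds.
q = 47: 47 mod 19 = 9 — not in {0, 2, 3, 4, 5, 7, 10, 11, 12, 13, 17, 18}.
Thus q = 47 disproves the claim, and no smaller q works.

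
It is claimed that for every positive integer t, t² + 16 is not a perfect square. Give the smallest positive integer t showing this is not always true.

A counterexample is any positive integer t such that t² + 16 is a perfect square; we check each in order.
t = 1: 1² + 16 = 17, not a perfect square.
t = 2: 2² + 16 = 20, not a perfect square.
t = 3: 3² + 16 = 25 = 5², a perfect square.
So t = 3 is the smallest counterexample.

t = 3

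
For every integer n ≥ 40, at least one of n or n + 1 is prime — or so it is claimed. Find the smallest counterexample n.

n = 44

We need the least integer n ≥ 40 for which n, n + 1 are both composite.
The first 4 eligible values, up to n = 43, all satisfy the conclusion.
n = 44: 44 = 2 × 22; 45 = 3 × 15 — both composite.
Hence n = 44 is a counterexample.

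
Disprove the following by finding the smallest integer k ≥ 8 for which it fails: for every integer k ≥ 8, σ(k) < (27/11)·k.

We need the least integer k ≥ 8 for which the claim fails.
For k = 8, 9, 10, 11, …, 21, 22, 23 the conclusion holds.
k = 24: σ(24) = 60; 60 ≥ 648/11.
Thus k = 24 disproves the claim, and no smaller k works.

k = 24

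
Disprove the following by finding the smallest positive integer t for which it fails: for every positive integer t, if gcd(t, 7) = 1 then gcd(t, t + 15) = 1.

For t = 1, 2 the conclusion holds.
t = 3: gcd(3, 18) = 3.
Hence t = 3 is a counterexample.

t = 3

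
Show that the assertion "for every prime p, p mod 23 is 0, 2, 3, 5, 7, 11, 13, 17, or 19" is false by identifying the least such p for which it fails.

Check each prime p in order until the claim fails.
The first 9 eligible values, up to p = 23, all satisfy the conclusion.
p = 29: 29 mod 23 = 6 — not in {0, 2, 3, 5, 7, 11, 13, 17, 19}.

p = 29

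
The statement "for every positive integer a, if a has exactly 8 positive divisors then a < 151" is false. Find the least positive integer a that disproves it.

a = 152

For a = 24, 30, 40, 42, …, 135, 136, 138 the conclusion holds.
a = 152: τ(152) = 8; 152 ≥ 151.
Thus a = 152 disproves the claim, and no smaller a works.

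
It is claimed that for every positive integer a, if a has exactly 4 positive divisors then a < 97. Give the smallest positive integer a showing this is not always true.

Check each positive integer a in order until a has exactly 4 positive divisors but the claim fails.
For a = 6, 8, 10, 14, …, 93, 94, 95 the conclusion holds.
a = 106: τ(106) = 4; 106 ≥ 97.

a = 106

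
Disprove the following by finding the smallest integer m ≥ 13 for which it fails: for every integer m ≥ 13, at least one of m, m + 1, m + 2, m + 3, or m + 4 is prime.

A counterexample is any integer m ≥ 13 such that m, m + 1, m + 2, m + 3, m + 4 are all composite; we check each in order.
For m = 13, 14, 15, 16, …, 21, 22, 23 the conclusion holds.
m = 24: 24 = 2 × 12; 25 = 5 × 5; 26 = 2 × 13; 27 = 3 × 9; 28 = 2 × 14 — all composite.
Thus m = 24 disproves the claim, and no smaller m works.

m = 24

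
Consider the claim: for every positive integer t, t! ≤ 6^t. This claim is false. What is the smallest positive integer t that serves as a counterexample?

For t = 1, 2, 3, 4, …, 11, 12, 13 the conclusion holds.
t = 14: t! = 87178291200 and 6^t = 78364164096, so 87178291200 > 78364164096.

t = 14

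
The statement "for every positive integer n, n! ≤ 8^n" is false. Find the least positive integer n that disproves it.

n = 20

A counterexample is any positive integer n such that n! > 8^n; we check each in order.
For n = 1, 2, 3, 4, …, 17, 18, 19 the conclusion holds.
n = 20: n! = 2432902008176640000 and 8^n = 1152921504606846976, so 2432902008176640000 > 1152921504606846976.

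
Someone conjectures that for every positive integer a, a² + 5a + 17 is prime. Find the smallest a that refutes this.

a = 8

Check each positive integer a in order until a² + 5a + 17 is not prime.
For a = 1, 2, 3, 4, 5, 6, 7 the conclusion holds.
a = 8: a² + 5a + 17 = 121 = 11 × 11, composite.
Hence a = 8 is a counterexample.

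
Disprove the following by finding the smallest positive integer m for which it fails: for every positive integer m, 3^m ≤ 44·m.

Check each positive integer m in order until 3^m > 44·m.
For m = 1, 2, 3, 4 the conclusion holds.
m = 5: 3^m = 243 and 44·m = 220, so 243 > 220.

m = 5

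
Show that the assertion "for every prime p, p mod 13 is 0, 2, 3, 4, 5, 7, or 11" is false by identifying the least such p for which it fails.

A counterexample is any prime p such that the claim fails; we check each in order.
p = 2: 2 mod 13 = 2.
p = 3: 3 mod 13 = 3.
p = 5: 5 mod 13 = 5.
p = 7: 7 mod 13 = 7.
p = 11: 11 mod 13 = 11.
p = 13: 13 mod 13 = 0.
p = 17: 17 mod 13 = 4.
p = 19: 19 mod 13 = 6 — not in {0, 2, 3, 4, 5, 7, 11}.
So p = 19 is the smallest counterexample.

p = 19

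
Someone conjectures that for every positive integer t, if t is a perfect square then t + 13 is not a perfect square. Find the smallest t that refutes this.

We need the least positive integer t for which t is a perfect square but t + 13 is a perfect square.
The first 5 eligible values, up to t = 25, all satisfy the conclusion.
t = 36: 36 = 6² and 36 + 13 = 49 = 7².

t = 36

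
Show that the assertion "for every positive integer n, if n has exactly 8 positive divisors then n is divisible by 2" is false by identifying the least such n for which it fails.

The first 12 eligible values, up to n = 104, all satisfy the conclusion.
n = 105: τ(105) = 8; 105 mod 2 = 1.
Thus n = 105 disproves the claim, and no smaller n works.

n = 105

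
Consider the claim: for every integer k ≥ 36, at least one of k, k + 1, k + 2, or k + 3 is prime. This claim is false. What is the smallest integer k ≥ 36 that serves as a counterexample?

A counterexample is any integer k ≥ 36 such that k, k + 1, k + 2, k + 3 are all composite; we check each in order.
For k = 36, 37, 38, 39, …, 45, 46, 47 the conclusion holds.
k = 48: 48 = 2 × 24; 49 = 7 × 7; 50 = 2 × 25; 51 = 3 × 17 — all composite.
Thus k = 48 disproves the claim, and no smaller k works.

k = 48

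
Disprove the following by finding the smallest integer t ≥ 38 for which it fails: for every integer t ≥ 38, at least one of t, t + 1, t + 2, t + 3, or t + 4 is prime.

t = 48

A counterexample is any integer t ≥ 38 such that t, t + 1, t + 2, t + 3, t + 4 are all composite; we check each in order.
The first 10 eligible values, up to t = 47, all satisfy the conclusion.
t = 48: 48 = 2 × 24; 49 = 7 × 7; 50 = 2 × 25; 51 = 3 × 17; 52 = 2 × 26 — all composite.
Thus t = 48 disproves the claim, and no smaller t works.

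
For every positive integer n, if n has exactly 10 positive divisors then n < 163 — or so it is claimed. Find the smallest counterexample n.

A counterexample is any positive integer n such that n has exactly 10 positive divisors but the claim fails; we check each in order.
n = 48: τ(48) = 10; 48 < 163.
n = 80: τ(80) = 10; 80 < 163.
n = 112: τ(112) = 10; 112 < 163.
n = 162: τ(162) = 10; 162 < 163.
n = 176: τ(176) = 10; 176 ≥ 163.

n = 176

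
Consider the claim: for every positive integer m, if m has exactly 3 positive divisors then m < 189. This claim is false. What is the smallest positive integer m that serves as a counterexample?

For m = 4, 9, 25, 49, 121, 169 the conclusion holds.
m = 289: τ(289) = 3; 289 ≥ 189.

m = 289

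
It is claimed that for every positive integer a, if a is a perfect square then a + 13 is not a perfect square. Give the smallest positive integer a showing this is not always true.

A counterexample is any positive integer a such that a is a perfect square but a + 13 is a perfect square; we check each in order.
a = 1: 1 + 13 = 14, not a perfect square.
a = 4: 4 + 13 = 17, not a perfect square.
a = 9: 9 + 13 = 22, not a perfect square.
a = 16: 16 + 13 = 29, not a perfect square.
a = 25: 25 + 13 = 38, not a perfect square.
a = 36: 36 = 6² and 36 + 13 = 49 = 7².
Thus a = 36 disproves the claim, and no smaller a works.

a = 36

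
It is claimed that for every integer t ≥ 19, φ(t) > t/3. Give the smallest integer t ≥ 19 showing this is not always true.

t = 24

For t = 19, 20, 21, 22, 23 the conclusion holds.
t = 24: φ(24) = 8 and 24/3 = 8, so φ(24) ≤ 24/3.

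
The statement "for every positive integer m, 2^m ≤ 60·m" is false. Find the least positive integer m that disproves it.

A counterexample is any positive integer m such that 2^m > 60·m; we check each in order.
The first 9 eligible values, up to m = 9, all satisfy the conclusion.
m = 10: 2^m = 1024 and 60·m = 600, so 1024 > 600.

m = 10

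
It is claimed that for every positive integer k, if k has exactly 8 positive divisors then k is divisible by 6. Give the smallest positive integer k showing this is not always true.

k = 40

A counterexample is any positive integer k such that k has exactly 8 positive divisors but k is not divisible by 6; we check each in order.
For k = 24, 30 the conclusion holds.
k = 40: τ(40) = 8; 40 mod 6 = 4.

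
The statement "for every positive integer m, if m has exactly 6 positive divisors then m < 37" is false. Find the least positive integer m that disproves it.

m = 44

For m = 12, 18, 20, 28, 32 the conclusion holds.
m = 44: τ(44) = 6; 44 ≥ 37.
Hence m = 44 is a counterexample.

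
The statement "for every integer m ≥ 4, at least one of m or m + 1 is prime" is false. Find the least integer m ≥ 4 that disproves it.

m = 8

For m = 4, 5, 6, 7 the conclusion holds.
m = 8: 8 = 2 × 4; 9 = 3 × 3 — both composite.
So m = 8 is the smallest counterexample.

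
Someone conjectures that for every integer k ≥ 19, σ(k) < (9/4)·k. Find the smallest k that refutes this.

The first 5 eligible values, up to k = 23, all satisfy the conclusion.
k = 24: σ(24) = 60; 60 ≥ 54.
So k = 24 is the smallest counterexample.

k = 24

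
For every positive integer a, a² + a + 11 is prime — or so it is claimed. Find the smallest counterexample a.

a = 10

A counterexample is any positive integer a such that a² + a + 11 is not prime; we check each in order.
The first 9 eligible values, up to a = 9, all satisfy the conclusion.
a = 10: a² + a + 11 = 121 = 11 × 11, composite.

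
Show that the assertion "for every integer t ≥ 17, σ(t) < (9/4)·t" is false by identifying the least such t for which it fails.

t = 17: σ(17) = 18; 18 < 153/4.
t = 18: σ(18) = 39; 39 < 81/2.
t = 19: σ(19) = 20; 20 < 171/4.
t = 20: σ(20) = 42; 42 < 45.
t = 21: σ(21) = 32; 32 < 189/4.
t = 22: σ(22) = 36; 36 < 99/2.
t = 23: σ(23) = 24; 24 < 207/4.
t = 24: σ(24) = 60; 60 ≥ 54.
Thus t = 24 disproves the claim, and no smaller t works.

t = 24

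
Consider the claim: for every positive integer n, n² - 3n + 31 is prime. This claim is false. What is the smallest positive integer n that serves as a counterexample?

n = 4

A counterexample is any positive integer n such that n² - 3n + 31 is not prime; we check each in order.
n = 1: n² - 3n + 31 = 29, prime.
n = 2: n² - 3n + 31 = 29, prime.
n = 3: n² - 3n + 31 = 31, prime.
n = 4: n² - 3n + 31 = 35 = 5 × 7, composite.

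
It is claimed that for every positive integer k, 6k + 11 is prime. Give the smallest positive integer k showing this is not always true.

k = 4

For k = 1, 2, 3 the conclusion holds.
k = 4: 6k + 11 = 35 = 5 × 7, composite.
Thus k = 4 disproves the claim, and no smaller k works.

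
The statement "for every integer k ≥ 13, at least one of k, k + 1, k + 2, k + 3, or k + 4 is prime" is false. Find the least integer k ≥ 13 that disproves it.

k = 24

The first 11 eligible values, up to k = 23, all satisfy the conclusion.
k = 24: 24 = 2 × 12; 25 = 5 × 5; 26 = 2 × 13; 27 = 3 × 9; 28 = 2 × 14 — all composite.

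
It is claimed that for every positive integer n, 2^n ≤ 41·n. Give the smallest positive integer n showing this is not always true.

n = 9

We need the least positive integer n for which 2^n > 41·n.
The first 8 eligible values, up to n = 8, all satisfy the conclusion.
n = 9: 2^n = 512 and 41·n = 369, so 512 > 369.
Thus n = 9 disproves the claim, and no smaller n works.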